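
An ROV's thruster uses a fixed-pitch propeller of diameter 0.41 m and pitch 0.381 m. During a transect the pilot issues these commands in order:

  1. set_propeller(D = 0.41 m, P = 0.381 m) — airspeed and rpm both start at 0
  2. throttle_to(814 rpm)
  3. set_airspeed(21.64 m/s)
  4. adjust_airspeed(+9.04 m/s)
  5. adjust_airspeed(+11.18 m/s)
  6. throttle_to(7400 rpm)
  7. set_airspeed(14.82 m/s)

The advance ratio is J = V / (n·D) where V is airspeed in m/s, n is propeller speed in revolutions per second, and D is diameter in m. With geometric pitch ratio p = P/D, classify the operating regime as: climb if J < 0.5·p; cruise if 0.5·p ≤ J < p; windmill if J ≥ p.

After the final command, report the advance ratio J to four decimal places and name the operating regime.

set_propeller: D = 0.41 m, P = 0.381 m (p = P/D = 0.929268); state ← (V=0, rpm=0)
throttle_to(814): rpm ← 814
set_airspeed(21.64): V ← 21.64 m/s
adjust_airspeed(+9.04): V ← 21.64 +9.04 = 30.68 m/s
adjust_airspeed(+11.18): V ← 30.68 +11.18 = 41.86 m/s
throttle_to(7400): rpm ← 7400
set_airspeed(14.82): V ← 14.82 m/s
final state: V = 14.82 m/s, rpm = 7400 → n = rpm/60 = 123.333333 rev/s
J = V / (n·D) = 14.82 / (123.333333 × 0.41) = 0.293078
regime bands: climb J<0.4646 | cruise [0.4646, 0.9293) | windmill J≥0.9293
J = 0.2931 → climb

J = 0.2931, regime = climb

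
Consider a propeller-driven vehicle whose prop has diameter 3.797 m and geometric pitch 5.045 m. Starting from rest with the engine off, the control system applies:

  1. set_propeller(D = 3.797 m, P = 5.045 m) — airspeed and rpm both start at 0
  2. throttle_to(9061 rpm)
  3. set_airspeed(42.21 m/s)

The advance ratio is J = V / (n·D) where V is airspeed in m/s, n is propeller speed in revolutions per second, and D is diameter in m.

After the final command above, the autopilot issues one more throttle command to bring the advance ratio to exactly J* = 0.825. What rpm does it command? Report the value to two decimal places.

rpm = 808.49

set_propeller: D = 3.797 m, P = 5.045 m (p = P/D = 1.328681); state ← (V=0, rpm=0)
throttle_to(9061): rpm ← 9061
set_airspeed(42.21): V ← 42.21 m/s
final state: V = 42.21 m/s, rpm = 9061 → n = rpm/60 = 151.016667 rev/s
target J* = 0.825; solve J* = V/(n·D) for n: n = V/(J*·D) = 42.21/(0.825 × 3.797) = 13.474753 rev/s
rpm = 60·n = 808.485168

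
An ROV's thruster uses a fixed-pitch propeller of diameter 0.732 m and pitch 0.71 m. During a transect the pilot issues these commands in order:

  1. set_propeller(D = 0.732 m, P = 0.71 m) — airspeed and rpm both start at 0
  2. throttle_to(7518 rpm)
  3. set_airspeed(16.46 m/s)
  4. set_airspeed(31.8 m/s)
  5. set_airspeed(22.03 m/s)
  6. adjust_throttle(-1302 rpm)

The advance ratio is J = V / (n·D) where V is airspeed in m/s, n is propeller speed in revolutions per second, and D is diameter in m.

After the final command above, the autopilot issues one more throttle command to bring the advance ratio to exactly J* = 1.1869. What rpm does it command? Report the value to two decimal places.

set_propeller: D = 0.732 m, P = 0.71 m (p = P/D = 0.969945); state ← (V=0, rpm=0)
throttle_to(7518): rpm ← 7518
set_airspeed(16.46): V ← 16.46 m/s
set_airspeed(31.8): V ← 31.8 m/s
set_airspeed(22.03): V ← 22.03 m/s
adjust_throttle(-1302): rpm ← 7518 -1302 = 6216
final state: V = 22.03 m/s, rpm = 6216 → n = rpm/60 = 103.600000 rev/s
target J* = 1.1869; solve J* = V/(n·D) for n: n = V/(J*·D) = 22.03/(1.1869 × 0.732) = 25.356499 rev/s
rpm = 60·n = 1521.389927

rpm = 1521.39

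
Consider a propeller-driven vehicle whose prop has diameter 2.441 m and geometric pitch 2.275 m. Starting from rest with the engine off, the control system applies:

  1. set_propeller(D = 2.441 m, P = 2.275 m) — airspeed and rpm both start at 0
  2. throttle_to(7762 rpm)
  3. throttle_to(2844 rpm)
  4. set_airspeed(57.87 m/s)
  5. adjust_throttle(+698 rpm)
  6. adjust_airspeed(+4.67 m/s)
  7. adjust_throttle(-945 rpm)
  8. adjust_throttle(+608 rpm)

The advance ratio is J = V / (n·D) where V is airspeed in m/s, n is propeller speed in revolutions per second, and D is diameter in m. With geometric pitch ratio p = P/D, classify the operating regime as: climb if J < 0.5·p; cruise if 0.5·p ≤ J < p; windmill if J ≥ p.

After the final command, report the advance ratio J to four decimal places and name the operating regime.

J = 0.4796, regime = cruise

set_propeller: D = 2.441 m, P = 2.275 m (p = P/D = 0.931995); state ← (V=0, rpm=0)
throttle_to(7762): rpm ← 7762
throttle_to(2844): rpm ← 2844
set_airspeed(57.87): V ← 57.87 m/s
adjust_throttle(+698): rpm ← 2844 +698 = 3542
adjust_airspeed(+4.67): V ← 57.87 +4.67 = 62.54 m/s
adjust_throttle(-945): rpm ← 3542 -945 = 2597
adjust_throttle(+608): rpm ← 2597 +608 = 3205
final state: V = 62.54 m/s, rpm = 3205 → n = rpm/60 = 53.416667 rev/s
J = V / (n·D) = 62.54 / (53.416667 × 2.441) = 0.479638
regime bands: climb J<0.4660 | cruise [0.4660, 0.9320) | windmill J≥0.9320
J = 0.4796 → cruise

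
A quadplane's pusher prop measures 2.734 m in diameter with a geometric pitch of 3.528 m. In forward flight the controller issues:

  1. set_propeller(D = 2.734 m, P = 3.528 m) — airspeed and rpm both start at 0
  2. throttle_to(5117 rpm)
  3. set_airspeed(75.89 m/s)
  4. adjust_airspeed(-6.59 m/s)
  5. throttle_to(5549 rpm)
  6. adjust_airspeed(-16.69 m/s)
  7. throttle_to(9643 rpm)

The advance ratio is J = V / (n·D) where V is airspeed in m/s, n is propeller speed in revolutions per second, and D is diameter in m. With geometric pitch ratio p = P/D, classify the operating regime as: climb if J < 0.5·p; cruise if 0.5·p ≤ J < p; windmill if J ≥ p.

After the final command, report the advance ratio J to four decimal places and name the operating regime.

set_propeller: D = 2.734 m, P = 3.528 m (p = P/D = 1.290417); state ← (V=0, rpm=0)
throttle_to(5117): rpm ← 5117
set_airspeed(75.89): V ← 75.89 m/s
adjust_airspeed(-6.59): V ← 75.89 -6.59 = 69.3 m/s
throttle_to(5549): rpm ← 5549
adjust_airspeed(-16.69): V ← 69.3 -16.69 = 52.61 m/s
throttle_to(9643): rpm ← 9643
final state: V = 52.61 m/s, rpm = 9643 → n = rpm/60 = 160.716667 rev/s
J = V / (n·D) = 52.61 / (160.716667 × 2.734) = 0.119732
regime bands: climb J<0.6452 | cruise [0.6452, 1.2904) | windmill J≥1.2904
J = 0.1197 → climb

J = 0.1197, regime = climb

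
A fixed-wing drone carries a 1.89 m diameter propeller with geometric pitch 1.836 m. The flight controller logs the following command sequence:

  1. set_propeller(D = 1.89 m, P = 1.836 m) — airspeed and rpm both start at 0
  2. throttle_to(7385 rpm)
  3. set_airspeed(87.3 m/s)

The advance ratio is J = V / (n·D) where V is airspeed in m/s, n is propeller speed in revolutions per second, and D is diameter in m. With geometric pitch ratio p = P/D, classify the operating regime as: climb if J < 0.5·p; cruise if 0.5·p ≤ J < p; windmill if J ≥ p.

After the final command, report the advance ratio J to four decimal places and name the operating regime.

set_propeller: D = 1.89 m, P = 1.836 m (p = P/D = 0.971429); state ← (V=0, rpm=0)
throttle_to(7385): rpm ← 7385
set_airspeed(87.3): V ← 87.3 m/s
final state: V = 87.3 m/s, rpm = 7385 → n = rpm/60 = 123.083333 rev/s
J = V / (n·D) = 87.3 / (123.083333 × 1.89) = 0.375278
regime bands: climb J<0.4857 | cruise [0.4857, 0.9714) | windmill J≥0.9714
J = 0.3753 → climb

J = 0.3753, regime = climb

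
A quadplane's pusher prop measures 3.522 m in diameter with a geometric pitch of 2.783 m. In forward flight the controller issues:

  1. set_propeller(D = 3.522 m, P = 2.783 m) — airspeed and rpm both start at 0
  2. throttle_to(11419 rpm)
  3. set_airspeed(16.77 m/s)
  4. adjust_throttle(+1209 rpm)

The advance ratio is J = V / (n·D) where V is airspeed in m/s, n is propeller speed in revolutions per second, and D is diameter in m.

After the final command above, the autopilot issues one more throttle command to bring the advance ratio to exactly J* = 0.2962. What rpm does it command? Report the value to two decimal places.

rpm = 964.52

set_propeller: D = 3.522 m, P = 2.783 m (p = P/D = 0.790176); state ← (V=0, rpm=0)
throttle_to(11419): rpm ← 11419
set_airspeed(16.77): V ← 16.77 m/s
adjust_throttle(+1209): rpm ← 11419 +1209 = 12628
final state: V = 16.77 m/s, rpm = 12628 → n = rpm/60 = 210.466667 rev/s
target J* = 0.2962; solve J* = V/(n·D) for n: n = V/(J*·D) = 16.77/(0.2962 × 3.522) = 16.075284 rev/s
rpm = 60·n = 964.517046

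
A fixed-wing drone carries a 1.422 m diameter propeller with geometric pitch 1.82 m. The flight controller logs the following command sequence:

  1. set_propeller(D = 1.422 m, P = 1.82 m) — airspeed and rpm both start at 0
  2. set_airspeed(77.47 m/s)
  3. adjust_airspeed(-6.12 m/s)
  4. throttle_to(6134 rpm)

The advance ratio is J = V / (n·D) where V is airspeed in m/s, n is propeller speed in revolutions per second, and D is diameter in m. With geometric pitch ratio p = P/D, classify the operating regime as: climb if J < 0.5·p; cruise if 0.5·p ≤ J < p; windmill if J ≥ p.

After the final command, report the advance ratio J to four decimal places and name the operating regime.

set_propeller: D = 1.422 m, P = 1.82 m (p = P/D = 1.279887); state ← (V=0, rpm=0)
set_airspeed(77.47): V ← 77.47 m/s
adjust_airspeed(-6.12): V ← 77.47 -6.12 = 71.35 m/s
throttle_to(6134): rpm ← 6134
final state: V = 71.35 m/s, rpm = 6134 → n = rpm/60 = 102.233333 rev/s
J = V / (n·D) = 71.35 / (102.233333 × 1.422) = 0.490797
regime bands: climb J<0.6399 | cruise [0.6399, 1.2799) | windmill J≥1.2799
J = 0.4908 → climb

J = 0.4908, regime = climb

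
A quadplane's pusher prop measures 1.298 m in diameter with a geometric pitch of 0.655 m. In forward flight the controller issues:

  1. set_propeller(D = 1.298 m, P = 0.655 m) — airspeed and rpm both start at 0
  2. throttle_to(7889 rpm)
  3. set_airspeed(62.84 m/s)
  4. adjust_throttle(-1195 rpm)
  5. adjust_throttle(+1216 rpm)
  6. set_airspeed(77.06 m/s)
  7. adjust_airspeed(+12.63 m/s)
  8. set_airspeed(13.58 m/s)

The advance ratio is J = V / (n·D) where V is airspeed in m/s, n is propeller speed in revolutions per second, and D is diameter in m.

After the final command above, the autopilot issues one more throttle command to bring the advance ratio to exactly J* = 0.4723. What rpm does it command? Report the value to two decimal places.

rpm = 1329.10

set_propeller: D = 1.298 m, P = 0.655 m (p = P/D = 0.504622); state ← (V=0, rpm=0)
throttle_to(7889): rpm ← 7889
set_airspeed(62.84): V ← 62.84 m/s
adjust_throttle(-1195): rpm ← 7889 -1195 = 6694
adjust_throttle(+1216): rpm ← 6694 +1216 = 7910
set_airspeed(77.06): V ← 77.06 m/s
adjust_airspeed(+12.63): V ← 77.06 +12.63 = 89.69 m/s
set_airspeed(13.58): V ← 13.58 m/s
final state: V = 13.58 m/s, rpm = 7910 → n = rpm/60 = 131.833333 rev/s
target J* = 0.4723; solve J* = V/(n·D) for n: n = V/(J*·D) = 13.58/(0.4723 × 1.298) = 22.151704 rev/s
rpm = 60·n = 1329.102217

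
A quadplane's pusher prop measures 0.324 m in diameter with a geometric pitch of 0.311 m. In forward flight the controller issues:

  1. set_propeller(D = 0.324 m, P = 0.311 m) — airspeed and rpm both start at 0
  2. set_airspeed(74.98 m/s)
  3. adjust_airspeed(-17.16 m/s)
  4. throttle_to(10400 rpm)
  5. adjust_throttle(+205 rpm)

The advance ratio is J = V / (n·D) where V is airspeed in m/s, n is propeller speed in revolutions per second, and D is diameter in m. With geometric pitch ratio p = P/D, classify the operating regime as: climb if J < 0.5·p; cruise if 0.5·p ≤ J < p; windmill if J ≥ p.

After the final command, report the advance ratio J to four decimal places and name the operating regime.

J = 1.0097, regime = windmill

set_propeller: D = 0.324 m, P = 0.311 m (p = P/D = 0.959877); state ← (V=0, rpm=0)
set_airspeed(74.98): V ← 74.98 m/s
adjust_airspeed(-17.16): V ← 74.98 -17.16 = 57.82 m/s
throttle_to(10400): rpm ← 10400
adjust_throttle(+205): rpm ← 10400 +205 = 10605
final state: V = 57.82 m/s, rpm = 10605 → n = rpm/60 = 176.750000 rev/s
J = V / (n·D) = 57.82 / (176.750000 × 0.324) = 1.009657
regime bands: climb J<0.4799 | cruise [0.4799, 0.9599) | windmill J≥0.9599
J = 1.0097 → windmill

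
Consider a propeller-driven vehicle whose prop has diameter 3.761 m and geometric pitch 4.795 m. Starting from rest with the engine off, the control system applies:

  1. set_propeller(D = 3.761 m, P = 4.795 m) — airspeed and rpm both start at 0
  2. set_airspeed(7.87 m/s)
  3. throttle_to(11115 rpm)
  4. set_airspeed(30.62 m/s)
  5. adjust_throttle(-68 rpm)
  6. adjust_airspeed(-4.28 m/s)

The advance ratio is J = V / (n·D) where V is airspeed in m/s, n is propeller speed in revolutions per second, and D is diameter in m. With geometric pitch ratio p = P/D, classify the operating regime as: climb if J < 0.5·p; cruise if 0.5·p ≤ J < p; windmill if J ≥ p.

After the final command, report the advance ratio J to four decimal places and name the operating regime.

set_propeller: D = 3.761 m, P = 4.795 m (p = P/D = 1.274927); state ← (V=0, rpm=0)
set_airspeed(7.87): V ← 7.87 m/s
throttle_to(11115): rpm ← 11115
set_airspeed(30.62): V ← 30.62 m/s
adjust_throttle(-68): rpm ← 11115 -68 = 11047
adjust_airspeed(-4.28): V ← 30.62 -4.28 = 26.34 m/s
final state: V = 26.34 m/s, rpm = 11047 → n = rpm/60 = 184.116667 rev/s
J = V / (n·D) = 26.34 / (184.116667 × 3.761) = 0.038038
regime bands: climb J<0.6375 | cruise [0.6375, 1.2749) | windmill J≥1.2749
J = 0.0380 → climb

J = 0.0380, regime = climb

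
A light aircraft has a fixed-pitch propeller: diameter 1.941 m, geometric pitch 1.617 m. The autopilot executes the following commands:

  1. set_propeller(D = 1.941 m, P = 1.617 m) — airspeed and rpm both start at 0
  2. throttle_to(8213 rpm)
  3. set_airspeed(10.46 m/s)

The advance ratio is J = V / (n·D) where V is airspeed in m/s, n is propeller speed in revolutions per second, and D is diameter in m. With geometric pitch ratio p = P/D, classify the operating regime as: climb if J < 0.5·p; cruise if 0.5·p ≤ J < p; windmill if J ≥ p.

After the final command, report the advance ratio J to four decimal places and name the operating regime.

J = 0.0394, regime = climb

set_propeller: D = 1.941 m, P = 1.617 m (p = P/D = 0.833076); state ← (V=0, rpm=0)
throttle_to(8213): rpm ← 8213
set_airspeed(10.46): V ← 10.46 m/s
final state: V = 10.46 m/s, rpm = 8213 → n = rpm/60 = 136.883333 rev/s
J = V / (n·D) = 10.46 / (136.883333 × 1.941) = 0.039369
regime bands: climb J<0.4165 | cruise [0.4165, 0.8331) | windmill J≥0.8331
J = 0.0394 → climb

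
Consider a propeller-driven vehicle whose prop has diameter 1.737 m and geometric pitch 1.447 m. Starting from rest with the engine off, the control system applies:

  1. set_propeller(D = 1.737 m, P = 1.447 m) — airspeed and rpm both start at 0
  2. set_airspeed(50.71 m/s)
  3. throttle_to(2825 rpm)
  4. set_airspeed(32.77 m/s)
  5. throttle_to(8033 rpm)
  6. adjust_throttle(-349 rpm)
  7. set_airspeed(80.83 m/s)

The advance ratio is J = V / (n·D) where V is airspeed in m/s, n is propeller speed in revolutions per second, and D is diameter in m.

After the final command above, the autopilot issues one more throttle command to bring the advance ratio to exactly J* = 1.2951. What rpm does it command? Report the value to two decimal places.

rpm = 2155.86

set_propeller: D = 1.737 m, P = 1.447 m (p = P/D = 0.833045); state ← (V=0, rpm=0)
set_airspeed(50.71): V ← 50.71 m/s
throttle_to(2825): rpm ← 2825
set_airspeed(32.77): V ← 32.77 m/s
throttle_to(8033): rpm ← 8033
adjust_throttle(-349): rpm ← 8033 -349 = 7684
set_airspeed(80.83): V ← 80.83 m/s
final state: V = 80.83 m/s, rpm = 7684 → n = rpm/60 = 128.066667 rev/s
target J* = 1.2951; solve J* = V/(n·D) for n: n = V/(J*·D) = 80.83/(1.2951 × 1.737) = 35.931013 rev/s
rpm = 60·n = 2155.860758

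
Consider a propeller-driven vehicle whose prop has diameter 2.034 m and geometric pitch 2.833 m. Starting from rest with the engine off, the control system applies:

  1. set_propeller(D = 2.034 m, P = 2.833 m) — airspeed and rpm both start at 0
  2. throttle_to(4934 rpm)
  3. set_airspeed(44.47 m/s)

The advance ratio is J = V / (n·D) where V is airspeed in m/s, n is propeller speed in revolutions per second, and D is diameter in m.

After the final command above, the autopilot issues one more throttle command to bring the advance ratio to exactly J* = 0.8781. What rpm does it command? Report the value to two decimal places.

rpm = 1493.91

set_propeller: D = 2.034 m, P = 2.833 m (p = P/D = 1.392822); state ← (V=0, rpm=0)
throttle_to(4934): rpm ← 4934
set_airspeed(44.47): V ← 44.47 m/s
final state: V = 44.47 m/s, rpm = 4934 → n = rpm/60 = 82.233333 rev/s
target J* = 0.8781; solve J* = V/(n·D) for n: n = V/(J*·D) = 44.47/(0.8781 × 2.034) = 24.898444 rev/s
rpm = 60·n = 1493.906628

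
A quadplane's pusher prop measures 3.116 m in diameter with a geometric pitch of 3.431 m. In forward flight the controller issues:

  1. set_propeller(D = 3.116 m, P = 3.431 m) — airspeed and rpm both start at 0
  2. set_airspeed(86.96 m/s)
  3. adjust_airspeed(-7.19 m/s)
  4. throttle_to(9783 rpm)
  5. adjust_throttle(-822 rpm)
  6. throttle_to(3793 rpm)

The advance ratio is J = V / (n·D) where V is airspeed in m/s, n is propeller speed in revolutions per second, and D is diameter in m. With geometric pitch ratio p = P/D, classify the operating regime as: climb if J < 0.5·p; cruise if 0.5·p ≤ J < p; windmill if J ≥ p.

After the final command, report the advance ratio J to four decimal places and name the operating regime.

set_propeller: D = 3.116 m, P = 3.431 m (p = P/D = 1.101091); state ← (V=0, rpm=0)
set_airspeed(86.96): V ← 86.96 m/s
adjust_airspeed(-7.19): V ← 86.96 -7.19 = 79.77 m/s
throttle_to(9783): rpm ← 9783
adjust_throttle(-822): rpm ← 9783 -822 = 8961
throttle_to(3793): rpm ← 3793
final state: V = 79.77 m/s, rpm = 3793 → n = rpm/60 = 63.216667 rev/s
J = V / (n·D) = 79.77 / (63.216667 × 3.116) = 0.404959
regime bands: climb J<0.5505 | cruise [0.5505, 1.1011) | windmill J≥1.1011
J = 0.4050 → climb

J = 0.4050, regime = climb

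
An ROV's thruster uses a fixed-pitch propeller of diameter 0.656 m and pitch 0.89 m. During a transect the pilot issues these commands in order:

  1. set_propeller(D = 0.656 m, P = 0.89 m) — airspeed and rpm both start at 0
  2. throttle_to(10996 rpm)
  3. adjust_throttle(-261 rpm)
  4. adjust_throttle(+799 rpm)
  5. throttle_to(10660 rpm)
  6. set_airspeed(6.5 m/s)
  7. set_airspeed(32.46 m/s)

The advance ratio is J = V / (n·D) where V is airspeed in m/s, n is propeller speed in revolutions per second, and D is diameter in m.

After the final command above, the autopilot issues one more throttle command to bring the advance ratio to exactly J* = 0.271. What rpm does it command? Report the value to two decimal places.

set_propeller: D = 0.656 m, P = 0.89 m (p = P/D = 1.356707); state ← (V=0, rpm=0)
throttle_to(10996): rpm ← 10996
adjust_throttle(-261): rpm ← 10996 -261 = 10735
adjust_throttle(+799): rpm ← 10735 +799 = 11534
throttle_to(10660): rpm ← 10660
set_airspeed(6.5): V ← 6.5 m/s
set_airspeed(32.46): V ← 32.46 m/s
final state: V = 32.46 m/s, rpm = 10660 → n = rpm/60 = 177.666667 rev/s
target J* = 0.271; solve J* = V/(n·D) for n: n = V/(J*·D) = 32.46/(0.271 × 0.656) = 182.589326 rev/s
rpm = 60·n = 10955.359554

rpm = 10955.36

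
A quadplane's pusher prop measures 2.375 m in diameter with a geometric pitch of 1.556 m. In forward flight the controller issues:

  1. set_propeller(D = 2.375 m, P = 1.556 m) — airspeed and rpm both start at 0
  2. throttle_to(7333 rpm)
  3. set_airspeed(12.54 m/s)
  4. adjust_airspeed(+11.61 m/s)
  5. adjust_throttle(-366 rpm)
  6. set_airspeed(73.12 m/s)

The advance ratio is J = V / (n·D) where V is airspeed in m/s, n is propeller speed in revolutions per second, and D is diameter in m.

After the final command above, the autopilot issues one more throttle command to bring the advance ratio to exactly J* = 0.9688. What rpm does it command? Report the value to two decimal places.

set_propeller: D = 2.375 m, P = 1.556 m (p = P/D = 0.655158); state ← (V=0, rpm=0)
throttle_to(7333): rpm ← 7333
set_airspeed(12.54): V ← 12.54 m/s
adjust_airspeed(+11.61): V ← 12.54 +11.61 = 24.15 m/s
adjust_throttle(-366): rpm ← 7333 -366 = 6967
set_airspeed(73.12): V ← 73.12 m/s
final state: V = 73.12 m/s, rpm = 6967 → n = rpm/60 = 116.116667 rev/s
target J* = 0.9688; solve J* = V/(n·D) for n: n = V/(J*·D) = 73.12/(0.9688 × 2.375) = 31.778869 rev/s
rpm = 60·n = 1906.732148

rpm = 1906.73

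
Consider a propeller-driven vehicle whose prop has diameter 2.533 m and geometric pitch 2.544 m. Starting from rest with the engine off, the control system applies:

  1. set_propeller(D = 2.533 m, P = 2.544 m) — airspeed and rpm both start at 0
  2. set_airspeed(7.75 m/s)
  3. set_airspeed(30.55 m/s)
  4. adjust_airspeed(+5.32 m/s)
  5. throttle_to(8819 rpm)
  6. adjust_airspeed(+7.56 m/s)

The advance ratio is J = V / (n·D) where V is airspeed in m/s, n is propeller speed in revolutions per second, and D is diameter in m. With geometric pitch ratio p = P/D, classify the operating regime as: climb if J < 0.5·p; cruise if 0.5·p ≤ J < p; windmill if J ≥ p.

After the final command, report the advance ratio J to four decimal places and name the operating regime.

J = 0.1167, regime = climb

set_propeller: D = 2.533 m, P = 2.544 m (p = P/D = 1.004343); state ← (V=0, rpm=0)
set_airspeed(7.75): V ← 7.75 m/s
set_airspeed(30.55): V ← 30.55 m/s
adjust_airspeed(+5.32): V ← 30.55 +5.32 = 35.87 m/s
throttle_to(8819): rpm ← 8819
adjust_airspeed(+7.56): V ← 35.87 +7.56 = 43.43 m/s
final state: V = 43.43 m/s, rpm = 8819 → n = rpm/60 = 146.983333 rev/s
J = V / (n·D) = 43.43 / (146.983333 × 2.533) = 0.116650
regime bands: climb J<0.5022 | cruise [0.5022, 1.0043) | windmill J≥1.0043
J = 0.1167 → climb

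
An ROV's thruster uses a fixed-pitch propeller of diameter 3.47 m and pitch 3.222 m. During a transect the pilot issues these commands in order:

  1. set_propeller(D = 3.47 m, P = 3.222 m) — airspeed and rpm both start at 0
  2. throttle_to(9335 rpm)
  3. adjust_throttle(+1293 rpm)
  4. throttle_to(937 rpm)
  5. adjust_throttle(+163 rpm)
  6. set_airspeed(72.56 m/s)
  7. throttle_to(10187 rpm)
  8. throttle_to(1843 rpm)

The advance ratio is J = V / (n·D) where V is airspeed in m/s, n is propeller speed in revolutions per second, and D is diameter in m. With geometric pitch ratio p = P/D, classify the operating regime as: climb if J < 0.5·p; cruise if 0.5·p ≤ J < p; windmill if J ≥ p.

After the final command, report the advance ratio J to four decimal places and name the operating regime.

set_propeller: D = 3.47 m, P = 3.222 m (p = P/D = 0.928530); state ← (V=0, rpm=0)
throttle_to(9335): rpm ← 9335
adjust_throttle(+1293): rpm ← 9335 +1293 = 10628
throttle_to(937): rpm ← 937
adjust_throttle(+163): rpm ← 937 +163 = 1100
set_airspeed(72.56): V ← 72.56 m/s
throttle_to(10187): rpm ← 10187
throttle_to(1843): rpm ← 1843
final state: V = 72.56 m/s, rpm = 1843 → n = rpm/60 = 30.716667 rev/s
J = V / (n·D) = 72.56 / (30.716667 × 3.47) = 0.680760
regime bands: climb J<0.4643 | cruise [0.4643, 0.9285) | windmill J≥0.9285
J = 0.6808 → cruise

J = 0.6808, regime = cruise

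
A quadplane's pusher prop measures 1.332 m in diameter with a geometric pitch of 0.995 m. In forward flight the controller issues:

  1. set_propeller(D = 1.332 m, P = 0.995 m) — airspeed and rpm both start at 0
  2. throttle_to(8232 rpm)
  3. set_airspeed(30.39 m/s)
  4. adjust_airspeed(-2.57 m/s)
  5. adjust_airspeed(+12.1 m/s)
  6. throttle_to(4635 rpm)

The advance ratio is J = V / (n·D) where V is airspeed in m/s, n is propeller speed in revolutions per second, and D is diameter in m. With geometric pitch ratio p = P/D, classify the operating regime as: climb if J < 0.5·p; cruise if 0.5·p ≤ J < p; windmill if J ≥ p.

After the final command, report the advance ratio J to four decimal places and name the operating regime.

J = 0.3880, regime = cruise

set_propeller: D = 1.332 m, P = 0.995 m (p = P/D = 0.746997); state ← (V=0, rpm=0)
throttle_to(8232): rpm ← 8232
set_airspeed(30.39): V ← 30.39 m/s
adjust_airspeed(-2.57): V ← 30.39 -2.57 = 27.82 m/s
adjust_airspeed(+12.1): V ← 27.82 +12.1 = 39.92 m/s
throttle_to(4635): rpm ← 4635
final state: V = 39.92 m/s, rpm = 4635 → n = rpm/60 = 77.250000 rev/s
J = V / (n·D) = 39.92 / (77.250000 × 1.332) = 0.387961
regime bands: climb J<0.3735 | cruise [0.3735, 0.7470) | windmill J≥0.7470
J = 0.3880 → cruise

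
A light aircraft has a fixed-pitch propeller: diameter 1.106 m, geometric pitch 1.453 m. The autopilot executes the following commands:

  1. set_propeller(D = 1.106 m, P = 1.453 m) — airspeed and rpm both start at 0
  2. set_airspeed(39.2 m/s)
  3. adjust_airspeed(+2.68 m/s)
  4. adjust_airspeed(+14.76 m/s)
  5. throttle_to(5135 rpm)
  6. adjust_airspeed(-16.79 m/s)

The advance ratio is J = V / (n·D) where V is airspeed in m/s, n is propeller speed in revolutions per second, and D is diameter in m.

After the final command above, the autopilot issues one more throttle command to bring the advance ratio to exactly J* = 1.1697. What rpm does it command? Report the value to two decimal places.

set_propeller: D = 1.106 m, P = 1.453 m (p = P/D = 1.313743); state ← (V=0, rpm=0)
set_airspeed(39.2): V ← 39.2 m/s
adjust_airspeed(+2.68): V ← 39.2 +2.68 = 41.88 m/s
adjust_airspeed(+14.76): V ← 41.88 +14.76 = 56.64 m/s
throttle_to(5135): rpm ← 5135
adjust_airspeed(-16.79): V ← 56.64 -16.79 = 39.85 m/s
final state: V = 39.85 m/s, rpm = 5135 → n = rpm/60 = 85.583333 rev/s
target J* = 1.1697; solve J* = V/(n·D) for n: n = V/(J*·D) = 39.85/(1.1697 × 1.106) = 30.803404 rev/s
rpm = 60·n = 1848.204227

rpm = 1848.20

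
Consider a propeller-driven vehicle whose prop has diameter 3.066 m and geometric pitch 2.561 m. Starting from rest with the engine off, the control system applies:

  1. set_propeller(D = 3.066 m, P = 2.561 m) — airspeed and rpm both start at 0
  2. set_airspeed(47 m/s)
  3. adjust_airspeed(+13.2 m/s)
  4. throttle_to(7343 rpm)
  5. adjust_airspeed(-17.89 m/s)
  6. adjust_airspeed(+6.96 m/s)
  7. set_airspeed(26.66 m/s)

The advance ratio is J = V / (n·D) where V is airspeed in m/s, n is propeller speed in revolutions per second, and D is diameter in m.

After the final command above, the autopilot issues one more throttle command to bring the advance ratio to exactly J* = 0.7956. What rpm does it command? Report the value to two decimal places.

rpm = 655.76

set_propeller: D = 3.066 m, P = 2.561 m (p = P/D = 0.835290); state ← (V=0, rpm=0)
set_airspeed(47): V ← 47 m/s
adjust_airspeed(+13.2): V ← 47 +13.2 = 60.2 m/s
throttle_to(7343): rpm ← 7343
adjust_airspeed(-17.89): V ← 60.2 -17.89 = 42.31 m/s
adjust_airspeed(+6.96): V ← 42.31 +6.96 = 49.27 m/s
set_airspeed(26.66): V ← 26.66 m/s
final state: V = 26.66 m/s, rpm = 7343 → n = rpm/60 = 122.383333 rev/s
target J* = 0.7956; solve J* = V/(n·D) for n: n = V/(J*·D) = 26.66/(0.7956 × 3.066) = 10.929322 rev/s
rpm = 60·n = 655.759318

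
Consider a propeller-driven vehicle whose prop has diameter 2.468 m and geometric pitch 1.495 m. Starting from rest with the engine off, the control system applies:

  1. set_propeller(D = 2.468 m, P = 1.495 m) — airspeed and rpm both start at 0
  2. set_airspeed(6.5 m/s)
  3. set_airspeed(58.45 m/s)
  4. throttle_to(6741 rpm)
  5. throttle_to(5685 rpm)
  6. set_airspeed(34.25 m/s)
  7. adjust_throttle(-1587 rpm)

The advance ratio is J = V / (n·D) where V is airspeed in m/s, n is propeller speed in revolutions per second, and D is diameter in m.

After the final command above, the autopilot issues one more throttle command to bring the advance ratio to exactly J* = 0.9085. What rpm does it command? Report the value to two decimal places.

rpm = 916.52

set_propeller: D = 2.468 m, P = 1.495 m (p = P/D = 0.605754); state ← (V=0, rpm=0)
set_airspeed(6.5): V ← 6.5 m/s
set_airspeed(58.45): V ← 58.45 m/s
throttle_to(6741): rpm ← 6741
throttle_to(5685): rpm ← 5685
set_airspeed(34.25): V ← 34.25 m/s
adjust_throttle(-1587): rpm ← 5685 -1587 = 4098
final state: V = 34.25 m/s, rpm = 4098 → n = rpm/60 = 68.300000 rev/s
target J* = 0.9085; solve J* = V/(n·D) for n: n = V/(J*·D) = 34.25/(0.9085 × 2.468) = 15.275326 rev/s
rpm = 60·n = 916.519563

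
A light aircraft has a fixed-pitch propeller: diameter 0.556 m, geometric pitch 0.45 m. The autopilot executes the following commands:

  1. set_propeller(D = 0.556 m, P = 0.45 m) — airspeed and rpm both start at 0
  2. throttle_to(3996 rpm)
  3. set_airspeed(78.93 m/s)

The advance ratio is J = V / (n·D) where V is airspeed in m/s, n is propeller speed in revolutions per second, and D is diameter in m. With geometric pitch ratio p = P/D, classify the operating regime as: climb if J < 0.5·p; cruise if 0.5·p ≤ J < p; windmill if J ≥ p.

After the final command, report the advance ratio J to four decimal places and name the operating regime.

J = 2.1315, regime = windmill

set_propeller: D = 0.556 m, P = 0.45 m (p = P/D = 0.809353); state ← (V=0, rpm=0)
throttle_to(3996): rpm ← 3996
set_airspeed(78.93): V ← 78.93 m/s
final state: V = 78.93 m/s, rpm = 3996 → n = rpm/60 = 66.600000 rev/s
J = V / (n·D) = 78.93 / (66.600000 × 0.556) = 2.131538
regime bands: climb J<0.4047 | cruise [0.4047, 0.8094) | windmill J≥0.8094
J = 2.1315 → windmill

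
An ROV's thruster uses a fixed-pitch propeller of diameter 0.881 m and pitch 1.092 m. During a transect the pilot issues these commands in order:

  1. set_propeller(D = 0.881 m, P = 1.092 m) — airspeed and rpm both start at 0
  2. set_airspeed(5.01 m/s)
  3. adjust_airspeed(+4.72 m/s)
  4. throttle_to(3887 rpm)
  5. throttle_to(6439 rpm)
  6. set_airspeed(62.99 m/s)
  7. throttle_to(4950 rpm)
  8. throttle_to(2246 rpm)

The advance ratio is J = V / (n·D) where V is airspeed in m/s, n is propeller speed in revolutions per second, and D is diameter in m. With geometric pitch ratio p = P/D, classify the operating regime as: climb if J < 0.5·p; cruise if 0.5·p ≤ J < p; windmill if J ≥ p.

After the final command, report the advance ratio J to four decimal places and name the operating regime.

J = 1.9100, regime = windmill

set_propeller: D = 0.881 m, P = 1.092 m (p = P/D = 1.239501); state ← (V=0, rpm=0)
set_airspeed(5.01): V ← 5.01 m/s
adjust_airspeed(+4.72): V ← 5.01 +4.72 = 9.73 m/s
throttle_to(3887): rpm ← 3887
throttle_to(6439): rpm ← 6439
set_airspeed(62.99): V ← 62.99 m/s
throttle_to(4950): rpm ← 4950
throttle_to(2246): rpm ← 2246
final state: V = 62.99 m/s, rpm = 2246 → n = rpm/60 = 37.433333 rev/s
J = V / (n·D) = 62.99 / (37.433333 × 0.881) = 1.910017
regime bands: climb J<0.6198 | cruise [0.6198, 1.2395) | windmill J≥1.2395
J = 1.9100 → windmill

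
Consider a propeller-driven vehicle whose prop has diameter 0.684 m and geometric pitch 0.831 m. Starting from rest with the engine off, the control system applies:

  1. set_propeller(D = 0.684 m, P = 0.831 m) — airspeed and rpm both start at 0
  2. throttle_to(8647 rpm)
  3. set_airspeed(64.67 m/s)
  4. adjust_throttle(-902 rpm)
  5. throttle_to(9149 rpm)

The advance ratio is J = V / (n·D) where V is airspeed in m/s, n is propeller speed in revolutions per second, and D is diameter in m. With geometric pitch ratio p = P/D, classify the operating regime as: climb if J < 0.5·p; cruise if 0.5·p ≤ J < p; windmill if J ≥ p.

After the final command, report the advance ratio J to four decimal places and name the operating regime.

J = 0.6200, regime = cruise

set_propeller: D = 0.684 m, P = 0.831 m (p = P/D = 1.214912); state ← (V=0, rpm=0)
throttle_to(8647): rpm ← 8647
set_airspeed(64.67): V ← 64.67 m/s
adjust_throttle(-902): rpm ← 8647 -902 = 7745
throttle_to(9149): rpm ← 9149
final state: V = 64.67 m/s, rpm = 9149 → n = rpm/60 = 152.483333 rev/s
J = V / (n·D) = 64.67 / (152.483333 × 0.684) = 0.620047
regime bands: climb J<0.6075 | cruise [0.6075, 1.2149) | windmill J≥1.2149
J = 0.6200 → cruise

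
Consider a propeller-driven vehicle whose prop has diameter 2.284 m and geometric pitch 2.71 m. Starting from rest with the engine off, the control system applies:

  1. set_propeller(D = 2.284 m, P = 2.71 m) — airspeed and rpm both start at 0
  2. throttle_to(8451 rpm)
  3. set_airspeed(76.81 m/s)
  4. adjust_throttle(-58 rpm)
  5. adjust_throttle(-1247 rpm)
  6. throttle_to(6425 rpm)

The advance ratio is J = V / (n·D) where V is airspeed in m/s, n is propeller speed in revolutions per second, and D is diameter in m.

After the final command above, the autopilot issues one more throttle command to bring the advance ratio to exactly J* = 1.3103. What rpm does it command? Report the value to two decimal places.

set_propeller: D = 2.284 m, P = 2.71 m (p = P/D = 1.186515); state ← (V=0, rpm=0)
throttle_to(8451): rpm ← 8451
set_airspeed(76.81): V ← 76.81 m/s
adjust_throttle(-58): rpm ← 8451 -58 = 8393
adjust_throttle(-1247): rpm ← 8393 -1247 = 7146
throttle_to(6425): rpm ← 6425
final state: V = 76.81 m/s, rpm = 6425 → n = rpm/60 = 107.083333 rev/s
target J* = 1.3103; solve J* = V/(n·D) for n: n = V/(J*·D) = 76.81/(1.3103 × 2.284) = 25.665571 rev/s
rpm = 60·n = 1539.934238

rpm = 1539.93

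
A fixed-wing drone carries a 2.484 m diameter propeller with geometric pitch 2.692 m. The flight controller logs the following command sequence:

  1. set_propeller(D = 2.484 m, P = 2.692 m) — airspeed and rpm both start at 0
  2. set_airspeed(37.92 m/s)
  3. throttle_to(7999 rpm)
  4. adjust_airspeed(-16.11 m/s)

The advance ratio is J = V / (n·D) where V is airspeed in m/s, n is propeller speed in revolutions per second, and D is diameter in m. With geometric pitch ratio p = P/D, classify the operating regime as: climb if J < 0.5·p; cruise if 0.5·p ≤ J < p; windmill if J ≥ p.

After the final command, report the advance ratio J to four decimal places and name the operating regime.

J = 0.0659, regime = climb

set_propeller: D = 2.484 m, P = 2.692 m (p = P/D = 1.083736); state ← (V=0, rpm=0)
set_airspeed(37.92): V ← 37.92 m/s
throttle_to(7999): rpm ← 7999
adjust_airspeed(-16.11): V ← 37.92 -16.11 = 21.81 m/s
final state: V = 21.81 m/s, rpm = 7999 → n = rpm/60 = 133.316667 rev/s
J = V / (n·D) = 21.81 / (133.316667 × 2.484) = 0.065860
regime bands: climb J<0.5419 | cruise [0.5419, 1.0837) | windmill J≥1.0837
J = 0.0659 → climb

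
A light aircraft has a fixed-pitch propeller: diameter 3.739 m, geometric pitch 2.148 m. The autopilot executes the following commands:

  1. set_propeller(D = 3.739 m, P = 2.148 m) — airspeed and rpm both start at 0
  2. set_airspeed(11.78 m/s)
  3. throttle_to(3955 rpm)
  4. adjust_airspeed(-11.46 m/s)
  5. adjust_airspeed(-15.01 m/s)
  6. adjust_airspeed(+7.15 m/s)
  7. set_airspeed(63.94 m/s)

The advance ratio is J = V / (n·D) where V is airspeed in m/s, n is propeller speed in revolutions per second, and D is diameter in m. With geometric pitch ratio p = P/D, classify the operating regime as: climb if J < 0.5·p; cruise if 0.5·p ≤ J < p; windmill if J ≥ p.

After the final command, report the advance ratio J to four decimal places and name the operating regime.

set_propeller: D = 3.739 m, P = 2.148 m (p = P/D = 0.574485); state ← (V=0, rpm=0)
set_airspeed(11.78): V ← 11.78 m/s
throttle_to(3955): rpm ← 3955
adjust_airspeed(-11.46): V ← 11.78 -11.46 = 0.32 m/s
adjust_airspeed(-15.01): V ← 0.32 -15.01 = -14.69 m/s
adjust_airspeed(+7.15): V ← -14.69 +7.15 = -7.54 m/s
set_airspeed(63.94): V ← 63.94 m/s
final state: V = 63.94 m/s, rpm = 3955 → n = rpm/60 = 65.916667 rev/s
J = V / (n·D) = 63.94 / (65.916667 × 3.739) = 0.259431
regime bands: climb J<0.2872 | cruise [0.2872, 0.5745) | windmill J≥0.5745
J = 0.2594 → climb

J = 0.2594, regime = climb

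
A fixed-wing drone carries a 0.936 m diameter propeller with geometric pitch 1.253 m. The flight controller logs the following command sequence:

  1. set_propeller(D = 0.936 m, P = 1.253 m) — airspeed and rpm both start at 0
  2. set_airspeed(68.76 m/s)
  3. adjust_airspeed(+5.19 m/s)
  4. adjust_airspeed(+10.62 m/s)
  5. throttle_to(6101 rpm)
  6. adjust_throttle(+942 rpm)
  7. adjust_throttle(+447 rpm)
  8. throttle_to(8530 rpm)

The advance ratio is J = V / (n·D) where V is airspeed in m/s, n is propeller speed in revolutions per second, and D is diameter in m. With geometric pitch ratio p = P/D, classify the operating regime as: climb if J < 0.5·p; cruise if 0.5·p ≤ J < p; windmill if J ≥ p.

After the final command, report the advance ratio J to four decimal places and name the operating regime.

J = 0.6355, regime = climb

set_propeller: D = 0.936 m, P = 1.253 m (p = P/D = 1.338675); state ← (V=0, rpm=0)
set_airspeed(68.76): V ← 68.76 m/s
adjust_airspeed(+5.19): V ← 68.76 +5.19 = 73.95 m/s
adjust_airspeed(+10.62): V ← 73.95 +10.62 = 84.57 m/s
throttle_to(6101): rpm ← 6101
adjust_throttle(+942): rpm ← 6101 +942 = 7043
adjust_throttle(+447): rpm ← 7043 +447 = 7490
throttle_to(8530): rpm ← 8530
final state: V = 84.57 m/s, rpm = 8530 → n = rpm/60 = 142.166667 rev/s
J = V / (n·D) = 84.57 / (142.166667 × 0.936) = 0.635540
regime bands: climb J<0.6693 | cruise [0.6693, 1.3387) | windmill J≥1.3387
J = 0.6355 → climb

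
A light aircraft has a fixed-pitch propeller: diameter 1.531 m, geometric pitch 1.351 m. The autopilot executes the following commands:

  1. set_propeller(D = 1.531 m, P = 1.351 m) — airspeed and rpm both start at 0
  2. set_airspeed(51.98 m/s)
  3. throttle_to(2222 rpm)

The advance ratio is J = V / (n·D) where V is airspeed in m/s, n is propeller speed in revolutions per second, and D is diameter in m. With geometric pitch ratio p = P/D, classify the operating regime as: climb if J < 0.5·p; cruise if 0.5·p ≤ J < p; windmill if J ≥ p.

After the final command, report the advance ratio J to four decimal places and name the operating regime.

J = 0.9168, regime = windmill

set_propeller: D = 1.531 m, P = 1.351 m (p = P/D = 0.882430); state ← (V=0, rpm=0)
set_airspeed(51.98): V ← 51.98 m/s
throttle_to(2222): rpm ← 2222
final state: V = 51.98 m/s, rpm = 2222 → n = rpm/60 = 37.033333 rev/s
J = V / (n·D) = 51.98 / (37.033333 × 1.531) = 0.916787
regime bands: climb J<0.4412 | cruise [0.4412, 0.8824) | windmill J≥0.8824
J = 0.9168 → windmill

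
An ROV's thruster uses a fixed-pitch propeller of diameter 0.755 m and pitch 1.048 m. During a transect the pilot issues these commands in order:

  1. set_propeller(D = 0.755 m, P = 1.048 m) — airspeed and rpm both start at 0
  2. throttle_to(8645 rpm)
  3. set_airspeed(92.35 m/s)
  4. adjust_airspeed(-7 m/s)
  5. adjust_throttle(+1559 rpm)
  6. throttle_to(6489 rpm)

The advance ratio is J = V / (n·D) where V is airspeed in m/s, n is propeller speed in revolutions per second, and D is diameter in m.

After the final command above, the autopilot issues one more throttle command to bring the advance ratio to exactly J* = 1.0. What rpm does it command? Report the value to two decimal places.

set_propeller: D = 0.755 m, P = 1.048 m (p = P/D = 1.388079); state ← (V=0, rpm=0)
throttle_to(8645): rpm ← 8645
set_airspeed(92.35): V ← 92.35 m/s
adjust_airspeed(-7): V ← 92.35 -7 = 85.35 m/s
adjust_throttle(+1559): rpm ← 8645 +1559 = 10204
throttle_to(6489): rpm ← 6489
final state: V = 85.35 m/s, rpm = 6489 → n = rpm/60 = 108.150000 rev/s
target J* = 1.0; solve J* = V/(n·D) for n: n = V/(J*·D) = 85.35/(1.0 × 0.755) = 113.046358 rev/s
rpm = 60·n = 6782.781457

rpm = 6782.78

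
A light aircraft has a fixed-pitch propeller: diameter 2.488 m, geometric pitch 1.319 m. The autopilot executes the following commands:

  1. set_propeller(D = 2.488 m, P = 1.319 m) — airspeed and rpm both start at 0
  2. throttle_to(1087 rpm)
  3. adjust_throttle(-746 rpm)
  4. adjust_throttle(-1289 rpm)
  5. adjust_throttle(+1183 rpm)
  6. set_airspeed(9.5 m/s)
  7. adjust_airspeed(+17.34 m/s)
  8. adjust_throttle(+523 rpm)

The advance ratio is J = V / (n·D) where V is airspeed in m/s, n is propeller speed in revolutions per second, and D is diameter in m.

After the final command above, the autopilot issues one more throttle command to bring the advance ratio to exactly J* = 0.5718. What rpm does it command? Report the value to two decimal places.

rpm = 1131.98

set_propeller: D = 2.488 m, P = 1.319 m (p = P/D = 0.530145); state ← (V=0, rpm=0)
throttle_to(1087): rpm ← 1087
adjust_throttle(-746): rpm ← 1087 -746 = 341
adjust_throttle(-1289): rpm ← 341 -1289 = -948
adjust_throttle(+1183): rpm ← -948 +1183 = 235
set_airspeed(9.5): V ← 9.5 m/s
adjust_airspeed(+17.34): V ← 9.5 +17.34 = 26.84 m/s
adjust_throttle(+523): rpm ← 235 +523 = 758
final state: V = 26.84 m/s, rpm = 758 → n = rpm/60 = 12.633333 rev/s
target J* = 0.5718; solve J* = V/(n·D) for n: n = V/(J*·D) = 26.84/(0.5718 × 2.488) = 18.866354 rev/s
rpm = 60·n = 1131.981254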